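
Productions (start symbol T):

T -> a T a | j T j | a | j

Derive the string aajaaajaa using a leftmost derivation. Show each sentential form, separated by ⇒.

T⇒aTa⇒aaTaa⇒aajTjaa⇒aajaTajaa⇒aajaaajaa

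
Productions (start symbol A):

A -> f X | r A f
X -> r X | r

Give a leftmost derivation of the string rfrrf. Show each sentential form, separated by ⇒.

A ⇒ rAf ⇒ rfXf ⇒ rfrXf ⇒ rfrrf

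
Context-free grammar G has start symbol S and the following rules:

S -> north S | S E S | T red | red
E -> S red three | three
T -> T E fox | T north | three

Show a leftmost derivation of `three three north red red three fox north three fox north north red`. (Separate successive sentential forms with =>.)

S => T red => T north red => T north north red => T E fox north north red => T north E fox north north red => T E fox north E fox north north red => three E fox north E fox north north red => three S red three fox north E fox north north red => three T red red three fox north E fox north north red => three T north red red three fox north E fox north north red => three three north red red three fox north E fox north north red => three three north red red three fox north three fox north north red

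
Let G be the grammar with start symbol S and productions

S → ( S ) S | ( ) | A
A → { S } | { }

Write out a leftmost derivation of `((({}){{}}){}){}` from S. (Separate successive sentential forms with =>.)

S => (S)S   [S → ( S ) S]
(S)S => ((S)S)S   [S → ( S ) S]
((S)S)S => (((S)S)S)S   [S → ( S ) S]
(((S)S)S)S => (((A)S)S)S   [S → A]
(((A)S)S)S => ((({})S)S)S   [A → { }]
((({})S)S)S => ((({})A)S)S   [S → A]
((({})A)S)S => ((({}){S})S)S   [A → { S }]
((({}){S})S)S => ((({}){A})S)S   [S → A]
((({}){A})S)S => ((({}){{}})S)S   [A → { }]
((({}){{}})S)S => ((({}){{}})A)S   [S → A]
((({}){{}})A)S => ((({}){{}}){})S   [A → { }]
((({}){{}}){})S => ((({}){{}}){})A   [S → A]
((({}){{}}){})A => ((({}){{}}){}){}   [A → { }]

S=>(S)S=>((S)S)S=>(((S)S)S)S=>(((A)S)S)S=>((({})S)S)S=>((({})A)S)S=>((({}){S})S)S=>((({}){A})S)S=>((({}){{}})S)S=>((({}){{}})A)S=>((({}){{}}){})S=>((({}){{}}){})A=>((({}){{}}){}){}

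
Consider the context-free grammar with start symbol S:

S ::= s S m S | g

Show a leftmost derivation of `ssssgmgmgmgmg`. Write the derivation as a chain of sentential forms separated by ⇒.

S ⇒ sSmS   [S ::= s S m S]
sSmS ⇒ ssSmSmS   [S ::= s S m S]
ssSmSmS ⇒ sssSmSmSmS   [S ::= s S m S]
sssSmSmSmS ⇒ ssssSmSmSmSmS   [S ::= s S m S]
ssssSmSmSmSmS ⇒ ssssgmSmSmSmS   [S ::= g]
ssssgmSmSmSmS ⇒ ssssgmgmSmSmS   [S ::= g]
ssssgmgmSmSmS ⇒ ssssgmgmgmSmS   [S ::= g]
ssssgmgmgmSmS ⇒ ssssgmgmgmgmS   [S ::= g]
ssssgmgmgmgmS ⇒ ssssgmgmgmgmg   [S ::= g]

S ⇒ sSmS ⇒ ssSmSmS ⇒ sssSmSmSmS ⇒ ssssSmSmSmSmS ⇒ ssssgmSmSmSmS ⇒ ssssgmgmSmSmS ⇒ ssssgmgmgmSmS ⇒ ssssgmgmgmgmS ⇒ ssssgmgmgmgmg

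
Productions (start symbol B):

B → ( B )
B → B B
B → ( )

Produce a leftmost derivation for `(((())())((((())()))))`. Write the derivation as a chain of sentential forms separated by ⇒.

B ⇒ (B) ⇒ (BB) ⇒ ((B)B) ⇒ ((BB)B) ⇒ (((B)B)B) ⇒ (((())B)B) ⇒ (((())())B) ⇒ (((())())(B)) ⇒ (((())())((B))) ⇒ (((())())(((B)))) ⇒ (((())())(((BB)))) ⇒ (((())())((((B)B)))) ⇒ (((())())((((())B)))) ⇒ (((())())((((())()))))

B ⇒ (B)   [B → ( B )]
(B) ⇒ (BB)   [B → B B]
(BB) ⇒ ((B)B)   [B → ( B )]
((B)B) ⇒ ((BB)B)   [B → B B]
((BB)B) ⇒ (((B)B)B)   [B → ( B )]
(((B)B)B) ⇒ (((())B)B)   [B → ( )]
(((())B)B) ⇒ (((())())B)   [B → ( )]
(((())())B) ⇒ (((())())(B))   [B → ( B )]
(((())())(B)) ⇒ (((())())((B)))   [B → ( B )]
(((())())((B))) ⇒ (((())())(((B))))   [B → ( B )]
(((())())(((B)))) ⇒ (((())())(((BB))))   [B → B B]
(((())())(((BB)))) ⇒ (((())())((((B)B))))   [B → ( B )]
(((())())((((B)B)))) ⇒ (((())())((((())B))))   [B → ( )]
(((())())((((())B)))) ⇒ (((())())((((())()))))   [B → ( )]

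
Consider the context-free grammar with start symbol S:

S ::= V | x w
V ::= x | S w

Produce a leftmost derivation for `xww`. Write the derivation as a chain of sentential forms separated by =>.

S => V => Sw => Vw => Sww => Vww => xww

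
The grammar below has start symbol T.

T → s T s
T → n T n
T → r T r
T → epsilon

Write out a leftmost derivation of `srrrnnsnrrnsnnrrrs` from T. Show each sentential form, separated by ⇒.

T⇒sTs⇒srTrs⇒srrTrrs⇒srrrTrrrs⇒srrrnTnrrrs⇒srrrnnTnnrrrs⇒srrrnnsTsnnrrrs⇒srrrnnsnTnsnnrrrs⇒srrrnnsnrTrnsnnrrrs⇒srrrnnsnrrnsnnrrrs

T ⇒ sTs   [T → s T s]
sTs ⇒ srTrs   [T → r T r]
srTrs ⇒ srrTrrs   [T → r T r]
srrTrrs ⇒ srrrTrrrs   [T → r T r]
srrrTrrrs ⇒ srrrnTnrrrs   [T → n T n]
srrrnTnrrrs ⇒ srrrnnTnnrrrs   [T → n T n]
srrrnnTnnrrrs ⇒ srrrnnsTsnnrrrs   [T → s T s]
srrrnnsTsnnrrrs ⇒ srrrnnsnTnsnnrrrs   [T → n T n]
srrrnnsnTnsnnrrrs ⇒ srrrnnsnrTrnsnnrrrs   [T → r T r]
srrrnnsnrTrnsnnrrrs ⇒ srrrnnsnrrnsnnrrrs   [T → epsilon]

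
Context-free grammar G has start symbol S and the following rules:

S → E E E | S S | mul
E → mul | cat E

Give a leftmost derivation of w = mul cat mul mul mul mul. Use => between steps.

S => S S => S S S => E E E S S => mul E E S S => mul cat E E S S => mul cat mul E S S => mul cat mul mul S S => mul cat mul mul mul S => mul cat mul mul mul mul

S => S S   [S → S S]
S S => S S S   [S → S S]
S S S => E E E S S   [S → E E E]
E E E S S => mul E E S S   [E → mul]
mul E E S S => mul cat E E S S   [E → cat E]
mul cat E E S S => mul cat mul E S S   [E → mul]
mul cat mul E S S => mul cat mul mul S S   [E → mul]
mul cat mul mul S S => mul cat mul mul mul S   [S → mul]
mul cat mul mul mul S => mul cat mul mul mul mul   [S → mul]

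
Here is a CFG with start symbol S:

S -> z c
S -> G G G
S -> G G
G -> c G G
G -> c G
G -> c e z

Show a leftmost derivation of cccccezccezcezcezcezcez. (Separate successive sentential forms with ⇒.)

S ⇒ GGG   [S -> G G G]
GGG ⇒ cGGG   [G -> c G]
cGGG ⇒ ccGGGG   [G -> c G G]
ccGGGG ⇒ cccGGGG   [G -> c G]
cccGGGG ⇒ ccccGGGGG   [G -> c G G]
ccccGGGGG ⇒ cccccezGGGG   [G -> c e z]
cccccezGGGG ⇒ cccccezcGGGGG   [G -> c G G]
cccccezcGGGGG ⇒ cccccezccezGGGG   [G -> c e z]
cccccezccezGGGG ⇒ cccccezccezcezGGG   [G -> c e z]
cccccezccezcezGGG ⇒ cccccezccezcezcezGG   [G -> c e z]
cccccezccezcezcezGG ⇒ cccccezccezcezcezcezG   [G -> c e z]
cccccezccezcezcezcezG ⇒ cccccezccezcezcezcezcez   [G -> c e z]

S ⇒ GGG ⇒ cGGG ⇒ ccGGGG ⇒ cccGGGG ⇒ ccccGGGGG ⇒ cccccezGGGG ⇒ cccccezcGGGGG ⇒ cccccezccezGGGG ⇒ cccccezccezcezGGG ⇒ cccccezccezcezcezGG ⇒ cccccezccezcezcezcezG ⇒ cccccezccezcezcezcezcez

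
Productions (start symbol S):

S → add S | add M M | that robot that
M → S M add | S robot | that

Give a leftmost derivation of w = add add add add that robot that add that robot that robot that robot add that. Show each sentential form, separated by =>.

S => add M M => add S M add M => add add S M add M => add add add S M add M => add add add add S M add M => add add add add that robot that M add M => add add add add that robot that S robot add M => add add add add that robot that add M M robot add M => add add add add that robot that add S robot M robot add M => add add add add that robot that add that robot that robot M robot add M => add add add add that robot that add that robot that robot that robot add M => add add add add that robot that add that robot that robot that robot add that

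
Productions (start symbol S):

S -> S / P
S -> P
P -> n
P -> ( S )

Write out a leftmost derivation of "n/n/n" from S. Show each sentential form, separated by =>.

S => S/P   [S -> S / P]
S/P => S/P/P   [S -> S / P]
S/P/P => P/P/P   [S -> P]
P/P/P => n/P/P   [P -> n]
n/P/P => n/n/P   [P -> n]
n/n/P => n/n/n   [P -> n]

S => S/P => S/P/P => P/P/P => n/P/P => n/n/P => n/n/n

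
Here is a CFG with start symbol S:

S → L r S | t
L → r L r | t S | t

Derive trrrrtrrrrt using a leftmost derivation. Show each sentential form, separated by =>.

S => LrS => trS => trLrS => trrLrrS => trrrLrrrS => trrrrLrrrrS => trrrrtrrrrS => trrrrtrrrrt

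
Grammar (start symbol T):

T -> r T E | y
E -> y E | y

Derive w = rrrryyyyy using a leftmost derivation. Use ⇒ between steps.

T ⇒ rTE ⇒ rrTEE ⇒ rrrTEEE ⇒ rrrrTEEEE ⇒ rrrryEEEE ⇒ rrrryyEEE ⇒ rrrryyyEE ⇒ rrrryyyyE ⇒ rrrryyyyy

T ⇒ rTE   [T -> r T E]
rTE ⇒ rrTEE   [T -> r T E]
rrTEE ⇒ rrrTEEE   [T -> r T E]
rrrTEEE ⇒ rrrrTEEEE   [T -> r T E]
rrrrTEEEE ⇒ rrrryEEEE   [T -> y]
rrrryEEEE ⇒ rrrryyEEE   [E -> y]
rrrryyEEE ⇒ rrrryyyEE   [E -> y]
rrrryyyEE ⇒ rrrryyyyE   [E -> y]
rrrryyyyE ⇒ rrrryyyyy   [E -> y]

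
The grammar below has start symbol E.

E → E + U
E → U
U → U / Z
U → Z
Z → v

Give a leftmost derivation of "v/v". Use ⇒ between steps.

E ⇒ U   [E → U]
U ⇒ U/Z   [U → U / Z]
U/Z ⇒ Z/Z   [U → Z]
Z/Z ⇒ v/Z   [Z → v]
v/Z ⇒ v/v   [Z → v]

E ⇒ U ⇒ U/Z ⇒ Z/Z ⇒ v/Z ⇒ v/v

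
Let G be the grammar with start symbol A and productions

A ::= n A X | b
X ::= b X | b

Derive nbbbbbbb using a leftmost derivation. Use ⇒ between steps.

A ⇒ nAX   [A ::= n A X]
nAX ⇒ nbX   [A ::= b]
nbX ⇒ nbbX   [X ::= b X]
nbbX ⇒ nbbbX   [X ::= b X]
nbbbX ⇒ nbbbbX   [X ::= b X]
nbbbbX ⇒ nbbbbbX   [X ::= b X]
nbbbbbX ⇒ nbbbbbbX   [X ::= b X]
nbbbbbbX ⇒ nbbbbbbb   [X ::= b]

A⇒nAX⇒nbX⇒nbbX⇒nbbbX⇒nbbbbX⇒nbbbbbX⇒nbbbbbbX⇒nbbbbbbb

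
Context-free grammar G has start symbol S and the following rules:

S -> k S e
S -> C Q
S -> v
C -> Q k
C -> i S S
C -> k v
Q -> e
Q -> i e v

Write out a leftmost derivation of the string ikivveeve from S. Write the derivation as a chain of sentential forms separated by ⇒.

S⇒CQ⇒iSSQ⇒ikSeSQ⇒ikCQeSQ⇒ikiSSQeSQ⇒ikivSQeSQ⇒ikivvQeSQ⇒ikivveeSQ⇒ikivveevQ⇒ikivveeve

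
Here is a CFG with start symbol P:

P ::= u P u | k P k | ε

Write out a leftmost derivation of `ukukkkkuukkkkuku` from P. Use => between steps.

P => uPu   [P ::= u P u]
uPu => ukPku   [P ::= k P k]
ukPku => ukuPuku   [P ::= u P u]
ukuPuku => ukukPkuku   [P ::= k P k]
ukukPkuku => ukukkPkkuku   [P ::= k P k]
ukukkPkkuku => ukukkkPkkkuku   [P ::= k P k]
ukukkkPkkkuku => ukukkkkPkkkkuku   [P ::= k P k]
ukukkkkPkkkkuku => ukukkkkuPukkkkuku   [P ::= u P u]
ukukkkkuPukkkkuku => ukukkkkuukkkkuku   [P ::= ε]

P=>uPu=>ukPku=>ukuPuku=>ukukPkuku=>ukukkPkkuku=>ukukkkPkkkuku=>ukukkkkPkkkkuku=>ukukkkkuPukkkkuku=>ukukkkkuukkkkuku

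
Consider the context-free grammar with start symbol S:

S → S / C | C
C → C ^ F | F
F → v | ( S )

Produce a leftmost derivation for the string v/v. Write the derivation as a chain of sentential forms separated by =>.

S=>S/C=>C/C=>F/C=>v/C=>v/F=>v/v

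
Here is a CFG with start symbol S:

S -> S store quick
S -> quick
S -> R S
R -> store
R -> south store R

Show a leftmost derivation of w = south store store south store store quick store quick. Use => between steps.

S => R S   [S -> R S]
R S => south store R S   [R -> south store R]
south store R S => south store store S   [R -> store]
south store store S => south store store R S   [S -> R S]
south store store R S => south store store south store R S   [R -> south store R]
south store store south store R S => south store store south store store S   [R -> store]
south store store south store store S => south store store south store store S store quick   [S -> S store quick]
south store store south store store S store quick => south store store south store store quick store quick   [S -> quick]

S => R S => south store R S => south store store S => south store store R S => south store store south store R S => south store store south store store S => south store store south store store S store quick => south store store south store store quick store quick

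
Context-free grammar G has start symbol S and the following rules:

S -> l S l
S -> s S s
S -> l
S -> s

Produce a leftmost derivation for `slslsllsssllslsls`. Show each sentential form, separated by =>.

S => sSs => slSls => slsSsls => slslSlsls => slslsSslsls => slslslSlslsls => slslsllSllslsls => slslsllsSsllslsls => slslsllsssllslsls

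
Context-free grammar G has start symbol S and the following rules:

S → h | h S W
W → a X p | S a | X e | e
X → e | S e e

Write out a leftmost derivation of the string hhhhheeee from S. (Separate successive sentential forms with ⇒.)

S ⇒ hSW ⇒ hhSWW ⇒ hhhSWWW ⇒ hhhhSWWWW ⇒ hhhhhWWWW ⇒ hhhhheWWW ⇒ hhhhheeWW ⇒ hhhhheeeW ⇒ hhhhheeee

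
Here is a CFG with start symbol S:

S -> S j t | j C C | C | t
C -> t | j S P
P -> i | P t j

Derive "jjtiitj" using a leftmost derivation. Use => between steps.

S => C => jSP => jCP => jjSPP => jjtPP => jjtiP => jjtiPtj => jjtiitj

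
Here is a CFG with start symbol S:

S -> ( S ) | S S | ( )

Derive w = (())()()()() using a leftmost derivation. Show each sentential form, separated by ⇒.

S ⇒ SS ⇒ SSS ⇒ (S)SS ⇒ (())SS ⇒ (())SSS ⇒ (())()SS ⇒ (())()SSS ⇒ (())()()SS ⇒ (())()()()S ⇒ (())()()()()

S ⇒ SS   [S -> S S]
SS ⇒ SSS   [S -> S S]
SSS ⇒ (S)SS   [S -> ( S )]
(S)SS ⇒ (())SS   [S -> ( )]
(())SS ⇒ (())SSS   [S -> S S]
(())SSS ⇒ (())()SS   [S -> ( )]
(())()SS ⇒ (())()SSS   [S -> S S]
(())()SSS ⇒ (())()()SS   [S -> ( )]
(())()()SS ⇒ (())()()()S   [S -> ( )]
(())()()()S ⇒ (())()()()()   [S -> ( )]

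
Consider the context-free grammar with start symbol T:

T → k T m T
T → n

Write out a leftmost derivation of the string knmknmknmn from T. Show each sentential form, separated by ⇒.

T ⇒ kTmT ⇒ knmT ⇒ knmkTmT ⇒ knmknmT ⇒ knmknmkTmT ⇒ knmknmknmT ⇒ knmknmknmn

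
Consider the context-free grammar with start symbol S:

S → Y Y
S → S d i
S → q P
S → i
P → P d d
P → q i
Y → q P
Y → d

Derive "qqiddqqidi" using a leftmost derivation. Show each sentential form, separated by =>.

S => Sdi   [S → S d i]
Sdi => YYdi   [S → Y Y]
YYdi => qPYdi   [Y → q P]
qPYdi => qPddYdi   [P → P d d]
qPddYdi => qqiddYdi   [P → q i]
qqiddYdi => qqiddqPdi   [Y → q P]
qqiddqPdi => qqiddqqidi   [P → q i]

S => Sdi => YYdi => qPYdi => qPddYdi => qqiddYdi => qqiddqPdi => qqiddqqidi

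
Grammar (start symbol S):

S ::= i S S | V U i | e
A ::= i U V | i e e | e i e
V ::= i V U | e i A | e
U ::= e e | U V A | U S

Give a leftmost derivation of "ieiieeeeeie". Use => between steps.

S => iSS => ieS => ieiSS => ieiVUiS => ieiiVUUiS => ieiieUUiS => ieiieeeUiS => ieiieeeeeiS => ieiieeeeeie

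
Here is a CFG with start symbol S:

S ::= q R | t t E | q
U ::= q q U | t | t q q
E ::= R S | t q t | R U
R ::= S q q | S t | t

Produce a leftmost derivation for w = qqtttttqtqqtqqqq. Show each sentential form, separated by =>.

S => qR => qSqq => qqRqq => qqSqqqq => qqttEqqqq => qqttRUqqqq => qqttSqqUqqqq => qqttttEqqUqqqq => qqtttttqtqqUqqqq => qqtttttqtqqtqqqq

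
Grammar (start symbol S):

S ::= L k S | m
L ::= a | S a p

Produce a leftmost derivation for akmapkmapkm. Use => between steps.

S => LkS   [S ::= L k S]
LkS => akS   [L ::= a]
akS => akLkS   [S ::= L k S]
akLkS => akSapkS   [L ::= S a p]
akSapkS => akLkSapkS   [S ::= L k S]
akLkSapkS => akSapkSapkS   [L ::= S a p]
akSapkSapkS => akmapkSapkS   [S ::= m]
akmapkSapkS => akmapkmapkS   [S ::= m]
akmapkmapkS => akmapkmapkm   [S ::= m]

S => LkS => akS => akLkS => akSapkS => akLkSapkS => akSapkSapkS => akmapkSapkS => akmapkmapkS => akmapkmapkm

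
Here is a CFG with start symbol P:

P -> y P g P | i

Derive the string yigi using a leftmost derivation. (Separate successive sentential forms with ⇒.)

P ⇒ yPgP ⇒ yigP ⇒ yigi

P ⇒ yPgP   [P -> y P g P]
yPgP ⇒ yigP   [P -> i]
yigP ⇒ yigi   [P -> i]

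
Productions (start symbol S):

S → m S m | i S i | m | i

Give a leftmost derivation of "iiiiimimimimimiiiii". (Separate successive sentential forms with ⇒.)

S ⇒ iSi ⇒ iiSii ⇒ iiiSiii ⇒ iiiiSiiii ⇒ iiiiiSiiiii ⇒ iiiiimSmiiiii ⇒ iiiiimiSimiiiii ⇒ iiiiimimSmimiiiii ⇒ iiiiimimiSimimiiiii ⇒ iiiiimimimimimiiiii

S ⇒ iSi   [S → i S i]
iSi ⇒ iiSii   [S → i S i]
iiSii ⇒ iiiSiii   [S → i S i]
iiiSiii ⇒ iiiiSiiii   [S → i S i]
iiiiSiiii ⇒ iiiiiSiiiii   [S → i S i]
iiiiiSiiiii ⇒ iiiiimSmiiiii   [S → m S m]
iiiiimSmiiiii ⇒ iiiiimiSimiiiii   [S → i S i]
iiiiimiSimiiiii ⇒ iiiiimimSmimiiiii   [S → m S m]
iiiiimimSmimiiiii ⇒ iiiiimimiSimimiiiii   [S → i S i]
iiiiimimiSimimiiiii ⇒ iiiiimimimimimiiiii   [S → m]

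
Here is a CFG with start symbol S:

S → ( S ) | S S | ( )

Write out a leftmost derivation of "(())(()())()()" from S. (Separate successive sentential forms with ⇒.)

S ⇒ SS ⇒ SSS ⇒ SSSS ⇒ (S)SSS ⇒ (())SSS ⇒ (())(S)SS ⇒ (())(SS)SS ⇒ (())(()S)SS ⇒ (())(()())SS ⇒ (())(()())()S ⇒ (())(()())()()

S ⇒ SS   [S → S S]
SS ⇒ SSS   [S → S S]
SSS ⇒ SSSS   [S → S S]
SSSS ⇒ (S)SSS   [S → ( S )]
(S)SSS ⇒ (())SSS   [S → ( )]
(())SSS ⇒ (())(S)SS   [S → ( S )]
(())(S)SS ⇒ (())(SS)SS   [S → S S]
(())(SS)SS ⇒ (())(()S)SS   [S → ( )]
(())(()S)SS ⇒ (())(()())SS   [S → ( )]
(())(()())SS ⇒ (())(()())()S   [S → ( )]
(())(()())()S ⇒ (())(()())()()   [S → ( )]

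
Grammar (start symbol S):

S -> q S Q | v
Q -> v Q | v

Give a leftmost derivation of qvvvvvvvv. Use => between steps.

S => qSQ => qvQ => qvvQ => qvvvQ => qvvvvQ => qvvvvvQ => qvvvvvvQ => qvvvvvvvQ => qvvvvvvvv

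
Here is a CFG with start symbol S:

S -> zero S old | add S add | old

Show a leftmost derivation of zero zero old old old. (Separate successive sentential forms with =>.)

S => zero S old => zero zero S old old => zero zero old old old

S => zero S old   [S -> zero S old]
zero S old => zero zero S old old   [S -> zero S old]
zero zero S old old => zero zero old old old   [S -> old]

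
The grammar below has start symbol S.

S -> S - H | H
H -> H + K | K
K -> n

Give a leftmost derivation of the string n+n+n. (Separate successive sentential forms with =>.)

S => H => H+K => H+K+K => K+K+K => n+K+K => n+n+K => n+n+n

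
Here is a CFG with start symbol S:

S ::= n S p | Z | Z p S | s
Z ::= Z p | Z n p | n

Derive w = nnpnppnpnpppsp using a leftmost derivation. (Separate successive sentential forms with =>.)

S=>nSp=>nZpSp=>nZppSp=>nZnpppSp=>nZnpnpppSp=>nZpnpnpppSp=>nZnppnpnpppSp=>nZpnppnpnpppSp=>nnpnppnpnpppSp=>nnpnppnpnpppsp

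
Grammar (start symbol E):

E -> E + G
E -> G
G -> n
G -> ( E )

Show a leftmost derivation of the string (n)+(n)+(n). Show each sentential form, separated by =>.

E => E+G => E+G+G => G+G+G => (E)+G+G => (G)+G+G => (n)+G+G => (n)+(E)+G => (n)+(G)+G => (n)+(n)+G => (n)+(n)+(E) => (n)+(n)+(G) => (n)+(n)+(n)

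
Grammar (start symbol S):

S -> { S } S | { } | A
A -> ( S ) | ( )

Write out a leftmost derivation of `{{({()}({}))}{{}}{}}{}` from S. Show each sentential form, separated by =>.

S => {S}S   [S -> { S } S]
{S}S => {{S}S}S   [S -> { S } S]
{{S}S}S => {{A}S}S   [S -> A]
{{A}S}S => {{(S)}S}S   [A -> ( S )]
{{(S)}S}S => {{({S}S)}S}S   [S -> { S } S]
{{({S}S)}S}S => {{({A}S)}S}S   [S -> A]
{{({A}S)}S}S => {{({()}S)}S}S   [A -> ( )]
{{({()}S)}S}S => {{({()}A)}S}S   [S -> A]
{{({()}A)}S}S => {{({()}(S))}S}S   [A -> ( S )]
{{({()}(S))}S}S => {{({()}({}))}S}S   [S -> { }]
{{({()}({}))}S}S => {{({()}({}))}{S}S}S   [S -> { S } S]
{{({()}({}))}{S}S}S => {{({()}({}))}{{}}S}S   [S -> { }]
{{({()}({}))}{{}}S}S => {{({()}({}))}{{}}{}}S   [S -> { }]
{{({()}({}))}{{}}{}}S => {{({()}({}))}{{}}{}}{}   [S -> { }]

S=>{S}S=>{{S}S}S=>{{A}S}S=>{{(S)}S}S=>{{({S}S)}S}S=>{{({A}S)}S}S=>{{({()}S)}S}S=>{{({()}A)}S}S=>{{({()}(S))}S}S=>{{({()}({}))}S}S=>{{({()}({}))}{S}S}S=>{{({()}({}))}{{}}S}S=>{{({()}({}))}{{}}{}}S=>{{({()}({}))}{{}}{}}{}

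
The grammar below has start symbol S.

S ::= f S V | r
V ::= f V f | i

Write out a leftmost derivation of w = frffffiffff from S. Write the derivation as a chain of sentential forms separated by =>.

S => fSV => frV => frfVf => frffVff => frfffVfff => frffffVffff => frffffiffff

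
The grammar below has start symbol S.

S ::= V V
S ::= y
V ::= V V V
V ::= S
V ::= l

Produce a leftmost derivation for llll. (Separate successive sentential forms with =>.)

S => VV   [S ::= V V]
VV => lV   [V ::= l]
lV => lS   [V ::= S]
lS => lVV   [S ::= V V]
lVV => lSV   [V ::= S]
lSV => lVVV   [S ::= V V]
lVVV => llVV   [V ::= l]
llVV => lllV   [V ::= l]
lllV => llll   [V ::= l]

S => VV => lV => lS => lVV => lSV => lVVV => llVV => lllV => llll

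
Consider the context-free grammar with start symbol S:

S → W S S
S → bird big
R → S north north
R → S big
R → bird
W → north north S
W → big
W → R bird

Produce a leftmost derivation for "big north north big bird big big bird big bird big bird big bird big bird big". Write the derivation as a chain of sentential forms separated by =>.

S => W S S => big S S => big W S S S => big north north S S S S => big north north W S S S S S => big north north big S S S S S => big north north big bird big S S S S => big north north big bird big W S S S S S => big north north big bird big big S S S S S => big north north big bird big big bird big S S S S => big north north big bird big big bird big bird big S S S => big north north big bird big big bird big bird big bird big S S => big north north big bird big big bird big bird big bird big bird big S => big north north big bird big big bird big bird big bird big bird big bird big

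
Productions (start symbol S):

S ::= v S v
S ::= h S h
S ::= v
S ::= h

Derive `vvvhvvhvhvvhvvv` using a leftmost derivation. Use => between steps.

S=>vSv=>vvSvv=>vvvSvvv=>vvvhShvvv=>vvvhvSvhvvv=>vvvhvvSvvhvvv=>vvvhvvhShvvhvvv=>vvvhvvhvhvvhvvv

S => vSv   [S ::= v S v]
vSv => vvSvv   [S ::= v S v]
vvSvv => vvvSvvv   [S ::= v S v]
vvvSvvv => vvvhShvvv   [S ::= h S h]
vvvhShvvv => vvvhvSvhvvv   [S ::= v S v]
vvvhvSvhvvv => vvvhvvSvvhvvv   [S ::= v S v]
vvvhvvSvvhvvv => vvvhvvhShvvhvvv   [S ::= h S h]
vvvhvvhShvvhvvv => vvvhvvhvhvvhvvv   [S ::= v]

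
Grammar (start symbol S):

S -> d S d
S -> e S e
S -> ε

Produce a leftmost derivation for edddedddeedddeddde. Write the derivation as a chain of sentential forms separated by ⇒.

S ⇒ eSe ⇒ edSde ⇒ eddSdde ⇒ edddSddde ⇒ edddeSeddde ⇒ edddedSdeddde ⇒ edddeddSddeddde ⇒ edddedddSdddeddde ⇒ edddedddeSedddeddde ⇒ edddedddeedddeddde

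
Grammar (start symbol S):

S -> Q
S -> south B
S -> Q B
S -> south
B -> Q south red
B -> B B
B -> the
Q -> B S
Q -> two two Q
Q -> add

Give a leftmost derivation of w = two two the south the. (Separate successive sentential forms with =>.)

S => Q B   [S -> Q B]
Q B => two two Q B   [Q -> two two Q]
two two Q B => two two B S B   [Q -> B S]
two two B S B => two two the S B   [B -> the]
two two the S B => two two the south B   [S -> south]
two two the south B => two two the south the   [B -> the]

S => Q B => two two Q B => two two B S B => two two the S B => two two the south B => two two the south the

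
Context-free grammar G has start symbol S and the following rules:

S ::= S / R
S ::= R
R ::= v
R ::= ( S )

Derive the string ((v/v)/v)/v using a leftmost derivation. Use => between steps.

S=>S/R=>R/R=>(S)/R=>(S/R)/R=>(R/R)/R=>((S)/R)/R=>((S/R)/R)/R=>((R/R)/R)/R=>((v/R)/R)/R=>((v/v)/R)/R=>((v/v)/v)/R=>((v/v)/v)/v

S => S/R   [S ::= S / R]
S/R => R/R   [S ::= R]
R/R => (S)/R   [R ::= ( S )]
(S)/R => (S/R)/R   [S ::= S / R]
(S/R)/R => (R/R)/R   [S ::= R]
(R/R)/R => ((S)/R)/R   [R ::= ( S )]
((S)/R)/R => ((S/R)/R)/R   [S ::= S / R]
((S/R)/R)/R => ((R/R)/R)/R   [S ::= R]
((R/R)/R)/R => ((v/R)/R)/R   [R ::= v]
((v/R)/R)/R => ((v/v)/R)/R   [R ::= v]
((v/v)/R)/R => ((v/v)/v)/R   [R ::= v]
((v/v)/v)/R => ((v/v)/v)/v   [R ::= v]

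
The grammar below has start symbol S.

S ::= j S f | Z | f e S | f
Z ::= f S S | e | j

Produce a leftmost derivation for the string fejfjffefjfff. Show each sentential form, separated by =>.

S => feS => fejSf => fejZf => fejfSSf => fejfjSfSf => fejfjZfSf => fejfjfSSfSf => fejfjffSfSf => fejfjffZfSf => fejfjffefSf => fejfjffefjSff => fejfjffefjfff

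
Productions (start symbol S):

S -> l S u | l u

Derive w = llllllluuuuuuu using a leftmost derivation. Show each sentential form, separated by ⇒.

S ⇒ lSu ⇒ llSuu ⇒ lllSuuu ⇒ llllSuuuu ⇒ lllllSuuuuu ⇒ llllllSuuuuuu ⇒ llllllluuuuuuu

S ⇒ lSu   [S -> l S u]
lSu ⇒ llSuu   [S -> l S u]
llSuu ⇒ lllSuuu   [S -> l S u]
lllSuuu ⇒ llllSuuuu   [S -> l S u]
llllSuuuu ⇒ lllllSuuuuu   [S -> l S u]
lllllSuuuuu ⇒ llllllSuuuuuu   [S -> l S u]
llllllSuuuuuu ⇒ llllllluuuuuuu   [S -> l u]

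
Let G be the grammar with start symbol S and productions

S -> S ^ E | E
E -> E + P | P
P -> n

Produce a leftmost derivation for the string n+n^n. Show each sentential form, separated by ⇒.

S ⇒ S^E ⇒ E^E ⇒ E+P^E ⇒ P+P^E ⇒ n+P^E ⇒ n+n^E ⇒ n+n^P ⇒ n+n^n

S ⇒ S^E   [S -> S ^ E]
S^E ⇒ E^E   [S -> E]
E^E ⇒ E+P^E   [E -> E + P]
E+P^E ⇒ P+P^E   [E -> P]
P+P^E ⇒ n+P^E   [P -> n]
n+P^E ⇒ n+n^E   [P -> n]
n+n^E ⇒ n+n^P   [E -> P]
n+n^P ⇒ n+n^n   [P -> n]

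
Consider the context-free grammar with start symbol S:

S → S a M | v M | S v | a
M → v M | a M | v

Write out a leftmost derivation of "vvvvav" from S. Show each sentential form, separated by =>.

S => SaM => SvaM => vMvaM => vvMvaM => vvvvaM => vvvvav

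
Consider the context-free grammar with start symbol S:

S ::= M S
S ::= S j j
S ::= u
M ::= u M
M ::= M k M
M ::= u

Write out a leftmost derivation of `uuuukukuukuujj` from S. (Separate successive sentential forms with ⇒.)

S ⇒ Sjj   [S ::= S j j]
Sjj ⇒ MSjj   [S ::= M S]
MSjj ⇒ uMSjj   [M ::= u M]
uMSjj ⇒ uMkMSjj   [M ::= M k M]
uMkMSjj ⇒ uuMkMSjj   [M ::= u M]
uuMkMSjj ⇒ uuMkMkMSjj   [M ::= M k M]
uuMkMkMSjj ⇒ uuuMkMkMSjj   [M ::= u M]
uuuMkMkMSjj ⇒ uuuukMkMSjj   [M ::= u]
uuuukMkMSjj ⇒ uuuukMkMkMSjj   [M ::= M k M]
uuuukMkMkMSjj ⇒ uuuukukMkMSjj   [M ::= u]
uuuukukMkMSjj ⇒ uuuukukuMkMSjj   [M ::= u M]
uuuukukuMkMSjj ⇒ uuuukukuukMSjj   [M ::= u]
uuuukukuukMSjj ⇒ uuuukukuukuSjj   [M ::= u]
uuuukukuukuSjj ⇒ uuuukukuukuujj   [S ::= u]

S ⇒ Sjj ⇒ MSjj ⇒ uMSjj ⇒ uMkMSjj ⇒ uuMkMSjj ⇒ uuMkMkMSjj ⇒ uuuMkMkMSjj ⇒ uuuukMkMSjj ⇒ uuuukMkMkMSjj ⇒ uuuukukMkMSjj ⇒ uuuukukuMkMSjj ⇒ uuuukukuukMSjj ⇒ uuuukukuukuSjj ⇒ uuuukukuukuujj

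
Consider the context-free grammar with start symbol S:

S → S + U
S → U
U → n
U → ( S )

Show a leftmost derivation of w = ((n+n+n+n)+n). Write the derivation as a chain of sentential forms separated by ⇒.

S⇒U⇒(S)⇒(S+U)⇒(U+U)⇒((S)+U)⇒((S+U)+U)⇒((S+U+U)+U)⇒((S+U+U+U)+U)⇒((U+U+U+U)+U)⇒((n+U+U+U)+U)⇒((n+n+U+U)+U)⇒((n+n+n+U)+U)⇒((n+n+n+n)+U)⇒((n+n+n+n)+n)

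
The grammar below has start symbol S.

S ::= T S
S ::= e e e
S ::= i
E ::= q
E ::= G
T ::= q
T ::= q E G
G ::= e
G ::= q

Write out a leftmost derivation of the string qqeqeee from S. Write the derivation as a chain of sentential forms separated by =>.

S=>TS=>qS=>qTS=>qqEGS=>qqGGS=>qqeGS=>qqeqS=>qqeqeee

S => TS   [S ::= T S]
TS => qS   [T ::= q]
qS => qTS   [S ::= T S]
qTS => qqEGS   [T ::= q E G]
qqEGS => qqGGS   [E ::= G]
qqGGS => qqeGS   [G ::= e]
qqeGS => qqeqS   [G ::= q]
qqeqS => qqeqeee   [S ::= e e e]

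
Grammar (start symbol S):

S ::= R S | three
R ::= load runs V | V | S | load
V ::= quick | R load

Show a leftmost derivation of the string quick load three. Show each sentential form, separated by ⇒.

S ⇒ R S ⇒ V S ⇒ quick S ⇒ quick R S ⇒ quick load S ⇒ quick load three

S ⇒ R S   [S ::= R S]
R S ⇒ V S   [R ::= V]
V S ⇒ quick S   [V ::= quick]
quick S ⇒ quick R S   [S ::= R S]
quick R S ⇒ quick load S   [R ::= load]
quick load S ⇒ quick load three   [S ::= three]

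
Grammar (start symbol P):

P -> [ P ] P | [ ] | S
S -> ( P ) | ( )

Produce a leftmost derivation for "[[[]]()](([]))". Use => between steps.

P=>[P]P=>[[P]P]P=>[[[]]P]P=>[[[]]S]P=>[[[]]()]P=>[[[]]()]S=>[[[]]()](P)=>[[[]]()](S)=>[[[]]()]((P))=>[[[]]()](([]))

P => [P]P   [P -> [ P ] P]
[P]P => [[P]P]P   [P -> [ P ] P]
[[P]P]P => [[[]]P]P   [P -> [ ]]
[[[]]P]P => [[[]]S]P   [P -> S]
[[[]]S]P => [[[]]()]P   [S -> ( )]
[[[]]()]P => [[[]]()]S   [P -> S]
[[[]]()]S => [[[]]()](P)   [S -> ( P )]
[[[]]()](P) => [[[]]()](S)   [P -> S]
[[[]]()](S) => [[[]]()]((P))   [S -> ( P )]
[[[]]()]((P)) => [[[]]()](([]))   [P -> [ ]]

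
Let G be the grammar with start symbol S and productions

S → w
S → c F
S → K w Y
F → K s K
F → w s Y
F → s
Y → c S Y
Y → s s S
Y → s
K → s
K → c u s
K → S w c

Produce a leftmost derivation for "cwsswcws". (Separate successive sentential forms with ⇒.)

S⇒KwY⇒SwcwY⇒cFwcwY⇒cwsYwcwY⇒cwsswcwY⇒cwsswcws

S ⇒ KwY   [S → K w Y]
KwY ⇒ SwcwY   [K → S w c]
SwcwY ⇒ cFwcwY   [S → c F]
cFwcwY ⇒ cwsYwcwY   [F → w s Y]
cwsYwcwY ⇒ cwsswcwY   [Y → s]
cwsswcwY ⇒ cwsswcws   [Y → s]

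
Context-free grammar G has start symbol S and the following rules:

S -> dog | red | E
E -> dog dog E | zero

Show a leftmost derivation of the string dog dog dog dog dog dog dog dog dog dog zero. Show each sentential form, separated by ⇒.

S ⇒ E ⇒ dog dog E ⇒ dog dog dog dog E ⇒ dog dog dog dog dog dog E ⇒ dog dog dog dog dog dog dog dog E ⇒ dog dog dog dog dog dog dog dog dog dog E ⇒ dog dog dog dog dog dog dog dog dog dog zero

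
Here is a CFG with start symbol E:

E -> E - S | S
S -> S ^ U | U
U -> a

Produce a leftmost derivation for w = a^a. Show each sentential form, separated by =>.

E=>S=>S^U=>U^U=>a^U=>a^a

E => S   [E -> S]
S => S^U   [S -> S ^ U]
S^U => U^U   [S -> U]
U^U => a^U   [U -> a]
a^U => a^a   [U -> a]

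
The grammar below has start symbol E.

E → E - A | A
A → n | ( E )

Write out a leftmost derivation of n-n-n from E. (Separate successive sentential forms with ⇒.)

E ⇒ E-A ⇒ E-A-A ⇒ A-A-A ⇒ n-A-A ⇒ n-n-A ⇒ n-n-n

E ⇒ E-A   [E → E - A]
E-A ⇒ E-A-A   [E → E - A]
E-A-A ⇒ A-A-A   [E → A]
A-A-A ⇒ n-A-A   [A → n]
n-A-A ⇒ n-n-A   [A → n]
n-n-A ⇒ n-n-n   [A → n]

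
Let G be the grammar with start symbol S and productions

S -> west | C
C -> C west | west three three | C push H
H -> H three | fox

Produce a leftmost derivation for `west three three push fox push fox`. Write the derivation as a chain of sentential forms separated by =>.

S => C => C push H => C push H push H => west three three push H push H => west three three push fox push H => west three three push fox push fox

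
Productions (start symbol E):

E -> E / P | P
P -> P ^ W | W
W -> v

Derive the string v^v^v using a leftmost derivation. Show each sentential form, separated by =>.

E => P   [E -> P]
P => P^W   [P -> P ^ W]
P^W => P^W^W   [P -> P ^ W]
P^W^W => W^W^W   [P -> W]
W^W^W => v^W^W   [W -> v]
v^W^W => v^v^W   [W -> v]
v^v^W => v^v^v   [W -> v]

E=>P=>P^W=>P^W^W=>W^W^W=>v^W^W=>v^v^W=>v^v^v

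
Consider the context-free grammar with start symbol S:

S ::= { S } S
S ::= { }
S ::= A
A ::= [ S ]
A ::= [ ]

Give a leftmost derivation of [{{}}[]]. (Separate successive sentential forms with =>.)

S => A   [S ::= A]
A => [S]   [A ::= [ S ]]
[S] => [{S}S]   [S ::= { S } S]
[{S}S] => [{{}}S]   [S ::= { }]
[{{}}S] => [{{}}A]   [S ::= A]
[{{}}A] => [{{}}[]]   [A ::= [ ]]

S => A => [S] => [{S}S] => [{{}}S] => [{{}}A] => [{{}}[]]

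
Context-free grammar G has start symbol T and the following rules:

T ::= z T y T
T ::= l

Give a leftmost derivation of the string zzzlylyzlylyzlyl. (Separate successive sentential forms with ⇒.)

T⇒zTyT⇒zzTyTyT⇒zzzTyTyTyT⇒zzzlyTyTyT⇒zzzlylyTyT⇒zzzlylyzTyTyT⇒zzzlylyzlyTyT⇒zzzlylyzlylyT⇒zzzlylyzlylyzTyT⇒zzzlylyzlylyzlyT⇒zzzlylyzlylyzlyl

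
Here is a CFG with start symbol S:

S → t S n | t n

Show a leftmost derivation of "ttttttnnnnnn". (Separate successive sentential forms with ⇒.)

S⇒tSn⇒ttSnn⇒tttSnnn⇒ttttSnnnn⇒tttttSnnnnn⇒ttttttnnnnnn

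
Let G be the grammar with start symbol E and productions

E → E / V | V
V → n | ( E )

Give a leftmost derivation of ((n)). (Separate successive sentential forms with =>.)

E => V => (E) => (V) => ((E)) => ((V)) => ((n))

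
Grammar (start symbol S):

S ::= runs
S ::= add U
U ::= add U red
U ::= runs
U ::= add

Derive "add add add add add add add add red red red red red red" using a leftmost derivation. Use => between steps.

S => add U   [S ::= add U]
add U => add add U red   [U ::= add U red]
add add U red => add add add U red red   [U ::= add U red]
add add add U red red => add add add add U red red red   [U ::= add U red]
add add add add U red red red => add add add add add U red red red red   [U ::= add U red]
add add add add add U red red red red => add add add add add add U red red red red red   [U ::= add U red]
add add add add add add U red red red red red => add add add add add add add U red red red red red red   [U ::= add U red]
add add add add add add add U red red red red red red => add add add add add add add add red red red red red red   [U ::= add]

S => add U => add add U red => add add add U red red => add add add add U red red red => add add add add add U red red red red => add add add add add add U red red red red red => add add add add add add add U red red red red red red => add add add add add add add add red red red red red red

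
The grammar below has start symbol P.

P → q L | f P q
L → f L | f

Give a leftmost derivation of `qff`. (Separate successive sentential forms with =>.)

P=>qL=>qfL=>qff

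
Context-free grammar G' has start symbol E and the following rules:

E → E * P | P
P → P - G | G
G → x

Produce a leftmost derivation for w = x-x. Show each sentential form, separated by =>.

E => P   [E → P]
P => P-G   [P → P - G]
P-G => G-G   [P → G]
G-G => x-G   [G → x]
x-G => x-x   [G → x]

E => P => P-G => G-G => x-G => x-x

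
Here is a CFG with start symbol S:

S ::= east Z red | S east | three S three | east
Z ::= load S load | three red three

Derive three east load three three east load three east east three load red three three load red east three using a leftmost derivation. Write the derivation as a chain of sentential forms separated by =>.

S => three S three => three S east three => three east Z red east three => three east load S load red east three => three east load three S three load red east three => three east load three three S three three load red east three => three east load three three east Z red three three load red east three => three east load three three east load S load red three three load red east three => three east load three three east load three S three load red three three load red east three => three east load three three east load three S east three load red three three load red east three => three east load three three east load three east east three load red three three load red east three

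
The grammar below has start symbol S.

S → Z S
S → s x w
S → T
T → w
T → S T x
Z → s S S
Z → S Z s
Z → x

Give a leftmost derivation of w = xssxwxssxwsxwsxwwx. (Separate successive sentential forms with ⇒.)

S⇒T⇒STx⇒ZSTx⇒xSTx⇒xZSTx⇒xsSSSTx⇒xsZSSSTx⇒xsSZsSSSTx⇒xssxwZsSSSTx⇒xssxwxsSSSTx⇒xssxwxssxwSSTx⇒xssxwxssxwsxwSTx⇒xssxwxssxwsxwsxwTx⇒xssxwxssxwsxwsxwwx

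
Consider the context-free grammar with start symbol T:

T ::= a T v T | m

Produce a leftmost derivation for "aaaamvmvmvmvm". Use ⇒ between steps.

T ⇒ aTvT ⇒ aaTvTvT ⇒ aaaTvTvTvT ⇒ aaaaTvTvTvTvT ⇒ aaaamvTvTvTvT ⇒ aaaamvmvTvTvT ⇒ aaaamvmvmvTvT ⇒ aaaamvmvmvmvT ⇒ aaaamvmvmvmvm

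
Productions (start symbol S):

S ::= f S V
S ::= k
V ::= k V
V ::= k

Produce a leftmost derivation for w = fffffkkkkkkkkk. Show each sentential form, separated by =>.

S => fSV => ffSVV => fffSVVV => ffffSVVVV => fffffSVVVVV => fffffkVVVVV => fffffkkVVVVV => fffffkkkVVVVV => fffffkkkkVVVVV => fffffkkkkkVVVV => fffffkkkkkkVVV => fffffkkkkkkkVV => fffffkkkkkkkkV => fffffkkkkkkkkk

S => fSV   [S ::= f S V]
fSV => ffSVV   [S ::= f S V]
ffSVV => fffSVVV   [S ::= f S V]
fffSVVV => ffffSVVVV   [S ::= f S V]
ffffSVVVV => fffffSVVVVV   [S ::= f S V]
fffffSVVVVV => fffffkVVVVV   [S ::= k]
fffffkVVVVV => fffffkkVVVVV   [V ::= k V]
fffffkkVVVVV => fffffkkkVVVVV   [V ::= k V]
fffffkkkVVVVV => fffffkkkkVVVVV   [V ::= k V]
fffffkkkkVVVVV => fffffkkkkkVVVV   [V ::= k]
fffffkkkkkVVVV => fffffkkkkkkVVV   [V ::= k]
fffffkkkkkkVVV => fffffkkkkkkkVV   [V ::= k]
fffffkkkkkkkVV => fffffkkkkkkkkV   [V ::= k]
fffffkkkkkkkkV => fffffkkkkkkkkk   [V ::= k]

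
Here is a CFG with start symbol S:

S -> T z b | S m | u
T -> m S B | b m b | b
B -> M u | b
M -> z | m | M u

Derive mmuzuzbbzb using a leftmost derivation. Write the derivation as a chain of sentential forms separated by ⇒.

S ⇒ Tzb   [S -> T z b]
Tzb ⇒ mSBzb   [T -> m S B]
mSBzb ⇒ mTzbBzb   [S -> T z b]
mTzbBzb ⇒ mmSBzbBzb   [T -> m S B]
mmSBzbBzb ⇒ mmuBzbBzb   [S -> u]
mmuBzbBzb ⇒ mmuMuzbBzb   [B -> M u]
mmuMuzbBzb ⇒ mmuzuzbBzb   [M -> z]
mmuzuzbBzb ⇒ mmuzuzbbzb   [B -> b]

S⇒Tzb⇒mSBzb⇒mTzbBzb⇒mmSBzbBzb⇒mmuBzbBzb⇒mmuMuzbBzb⇒mmuzuzbBzb⇒mmuzuzbbzb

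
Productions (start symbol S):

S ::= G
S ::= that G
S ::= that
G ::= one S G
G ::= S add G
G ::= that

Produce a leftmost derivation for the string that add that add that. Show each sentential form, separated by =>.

S => G   [S ::= G]
G => S add G   [G ::= S add G]
S add G => G add G   [S ::= G]
G add G => S add G add G   [G ::= S add G]
S add G add G => that add G add G   [S ::= that]
that add G add G => that add that add G   [G ::= that]
that add that add G => that add that add that   [G ::= that]

S => G => S add G => G add G => S add G add G => that add G add G => that add that add G => that add that add that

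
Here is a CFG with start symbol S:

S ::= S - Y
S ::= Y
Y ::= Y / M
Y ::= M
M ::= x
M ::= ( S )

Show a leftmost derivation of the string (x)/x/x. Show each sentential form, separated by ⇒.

S⇒Y⇒Y/M⇒Y/M/M⇒M/M/M⇒(S)/M/M⇒(Y)/M/M⇒(M)/M/M⇒(x)/M/M⇒(x)/x/M⇒(x)/x/x

S ⇒ Y   [S ::= Y]
Y ⇒ Y/M   [Y ::= Y / M]
Y/M ⇒ Y/M/M   [Y ::= Y / M]
Y/M/M ⇒ M/M/M   [Y ::= M]
M/M/M ⇒ (S)/M/M   [M ::= ( S )]
(S)/M/M ⇒ (Y)/M/M   [S ::= Y]
(Y)/M/M ⇒ (M)/M/M   [Y ::= M]
(M)/M/M ⇒ (x)/M/M   [M ::= x]
(x)/M/M ⇒ (x)/x/M   [M ::= x]
(x)/x/M ⇒ (x)/x/x   [M ::= x]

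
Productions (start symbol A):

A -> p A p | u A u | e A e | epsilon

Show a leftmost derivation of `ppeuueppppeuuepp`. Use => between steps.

A => pAp => ppApp => ppeAepp => ppeuAuepp => ppeuuAuuepp => ppeuueAeuuepp => ppeuuepApeuuepp => ppeuueppAppeuuepp => ppeuueppppeuuepp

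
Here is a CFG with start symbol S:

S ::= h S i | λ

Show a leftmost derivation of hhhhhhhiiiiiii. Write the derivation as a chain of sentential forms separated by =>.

S => hSi   [S ::= h S i]
hSi => hhSii   [S ::= h S i]
hhSii => hhhSiii   [S ::= h S i]
hhhSiii => hhhhSiiii   [S ::= h S i]
hhhhSiiii => hhhhhSiiiii   [S ::= h S i]
hhhhhSiiiii => hhhhhhSiiiiii   [S ::= h S i]
hhhhhhSiiiiii => hhhhhhhSiiiiiii   [S ::= h S i]
hhhhhhhSiiiiiii => hhhhhhhiiiiiii   [S ::= λ]

S => hSi => hhSii => hhhSiii => hhhhSiiii => hhhhhSiiiii => hhhhhhSiiiiii => hhhhhhhSiiiiiii => hhhhhhhiiiiiii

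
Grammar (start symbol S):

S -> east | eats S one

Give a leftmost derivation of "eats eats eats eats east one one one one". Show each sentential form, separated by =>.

S => eats S one   [S -> eats S one]
eats S one => eats eats S one one   [S -> eats S one]
eats eats S one one => eats eats eats S one one one   [S -> eats S one]
eats eats eats S one one one => eats eats eats eats S one one one one   [S -> eats S one]
eats eats eats eats S one one one one => eats eats eats eats east one one one one   [S -> east]

S => eats S one => eats eats S one one => eats eats eats S one one one => eats eats eats eats S one one one one => eats eats eats eats east one one one one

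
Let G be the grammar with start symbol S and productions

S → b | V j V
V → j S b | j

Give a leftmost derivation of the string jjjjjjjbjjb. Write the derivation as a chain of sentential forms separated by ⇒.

S ⇒ VjV ⇒ jjV ⇒ jjjSb ⇒ jjjVjVb ⇒ jjjjSbjVb ⇒ jjjjVjVbjVb ⇒ jjjjjjVbjVb ⇒ jjjjjjjbjVb ⇒ jjjjjjjbjjb

S ⇒ VjV   [S → V j V]
VjV ⇒ jjV   [V → j]
jjV ⇒ jjjSb   [V → j S b]
jjjSb ⇒ jjjVjVb   [S → V j V]
jjjVjVb ⇒ jjjjSbjVb   [V → j S b]
jjjjSbjVb ⇒ jjjjVjVbjVb   [S → V j V]
jjjjVjVbjVb ⇒ jjjjjjVbjVb   [V → j]
jjjjjjVbjVb ⇒ jjjjjjjbjVb   [V → j]
jjjjjjjbjVb ⇒ jjjjjjjbjjb   [V → j]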